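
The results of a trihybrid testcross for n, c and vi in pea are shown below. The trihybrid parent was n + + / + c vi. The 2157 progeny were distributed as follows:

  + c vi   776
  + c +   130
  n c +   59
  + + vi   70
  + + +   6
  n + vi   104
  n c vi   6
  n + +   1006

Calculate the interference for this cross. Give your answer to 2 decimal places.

0.25

The two rarest classes, + + + and n c vi, are the double crossovers. Comparing them with the parentals, only the n allele has switched, so n is the middle locus and the order is c – n – vi.
c–n: (129 + 12)/2157 = 0.0654; n–vi: (234 + 12)/2157 = 0.1140.
Expected DCO frequency = 0.0654 × 0.1140 ≈ 0.00746; observed = 12/2157 ≈ 0.00556.
Coefficient of coincidence = 0.00556/0.00746 ≈ 0.75; interference = 1 − 0.75 = 0.25.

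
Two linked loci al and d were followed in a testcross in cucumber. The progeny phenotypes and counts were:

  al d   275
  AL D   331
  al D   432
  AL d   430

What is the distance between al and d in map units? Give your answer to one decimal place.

The two most frequent classes, AL d (430) and al D (432), are the parental types, so the F1 was AL d / al D.
The recombinant classes are AL D and al d: 331 + 275 = 606.
Recombination frequency = 606/1468 = 0.4128 ≈ 41.3%, i.e. 41.3 map units.

41.3 map units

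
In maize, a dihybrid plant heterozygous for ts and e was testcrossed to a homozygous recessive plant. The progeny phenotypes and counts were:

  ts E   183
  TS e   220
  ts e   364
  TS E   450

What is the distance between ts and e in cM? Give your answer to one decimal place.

The two most frequent classes, TS E (450) and ts e (364), are the parental types, so the F1 was TS E / ts e.
The recombinant classes are TS e and ts E: 220 + 183 = 403.
Recombination frequency = 403/1217 = 0.3311 ≈ 33.1%, i.e. 33.1 cM.

33.1 cM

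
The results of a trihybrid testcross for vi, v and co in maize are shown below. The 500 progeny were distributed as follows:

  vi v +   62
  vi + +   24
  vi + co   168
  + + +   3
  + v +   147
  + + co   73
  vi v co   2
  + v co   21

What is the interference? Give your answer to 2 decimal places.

0.64

The two most frequent reciprocal classes, + v + and vi + co, are the parental types, so the F1 was + v + / vi + co.
The two rarest classes, + + + and vi v co, are the double crossovers. Comparing them with the parentals, only the v allele has switched, so v is the middle locus and the order is vi – v – co.
vi–v: (135 + 5)/500 = 0.2800; v–co: (45 + 5)/500 = 0.1000.
Expected DCO frequency = 0.2800 × 0.1000 ≈ 0.02800; observed = 5/500 ≈ 0.01000.
Coefficient of coincidence = 0.01000/0.02800 ≈ 0.36; interference = 1 − 0.36 = 0.64.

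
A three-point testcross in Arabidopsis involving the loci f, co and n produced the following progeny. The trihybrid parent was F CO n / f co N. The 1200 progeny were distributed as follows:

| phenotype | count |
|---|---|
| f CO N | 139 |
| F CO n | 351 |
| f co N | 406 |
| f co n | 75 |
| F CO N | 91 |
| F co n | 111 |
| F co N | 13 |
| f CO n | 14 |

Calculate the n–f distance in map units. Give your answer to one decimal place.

16.1 map units

The two rarest classes, f CO n and F co N, are the double crossovers. Comparing them with the parentals, only the f allele has switched, so f is the middle locus and the order is co – f – n.
Crossovers in the f–n interval produce the single-crossover classes F CO N and f co n (91 + 75 = 166) plus the double crossovers (27).
RF(f–n) = (166 + 27) / 1200 = 193/1200 = 0.1608 → 16.1 map units.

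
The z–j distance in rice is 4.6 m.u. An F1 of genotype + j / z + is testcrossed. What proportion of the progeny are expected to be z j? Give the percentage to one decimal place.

A map distance of 4.6 m.u. corresponds to a recombination frequency of 0.046.
The F1 is + j / z +, so z j is a recombinant gamete class with expected frequency r/2 = 0.046/2 = 0.0230.
That is 0.0230 = 2.3% of the progeny.

2.3%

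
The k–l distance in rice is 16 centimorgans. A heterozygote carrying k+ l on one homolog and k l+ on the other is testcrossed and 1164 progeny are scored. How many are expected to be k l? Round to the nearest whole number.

A map distance of 16 centimorgans corresponds to a recombination frequency of 0.160.
The F1 is k+ l / k l+, so k l is a recombinant gamete class with expected frequency r/2 = 0.160/2 = 0.0800.
Expected number = 0.0800 × 1164 = 93.12 ≈ 93.

93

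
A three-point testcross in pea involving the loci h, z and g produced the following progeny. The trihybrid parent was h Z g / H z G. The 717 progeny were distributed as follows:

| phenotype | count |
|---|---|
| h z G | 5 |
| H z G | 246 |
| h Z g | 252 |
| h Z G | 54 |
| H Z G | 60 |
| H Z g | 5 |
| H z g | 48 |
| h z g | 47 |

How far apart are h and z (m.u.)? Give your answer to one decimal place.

The two rarest classes, H Z g and h z G, are the double crossovers. Comparing them with the parentals, only the h allele has switched, so h is the middle locus and the order is z – h – g.
Crossovers in the z–h interval produce the single-crossover classes h z g and H Z G (47 + 60 = 107) plus the double crossovers (10).
RF(z–h) = (107 + 10) / 717 = 117/717 = 0.1632 → 16.3 m.u.

16.3 m.u.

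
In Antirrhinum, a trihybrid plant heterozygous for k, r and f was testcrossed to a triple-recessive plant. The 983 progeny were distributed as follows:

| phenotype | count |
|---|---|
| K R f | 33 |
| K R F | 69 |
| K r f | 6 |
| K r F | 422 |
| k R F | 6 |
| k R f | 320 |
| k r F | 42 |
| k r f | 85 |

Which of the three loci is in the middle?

f

The two most frequent reciprocal classes, k R f and K r F, are the parental types, so the F1 was k R f / K r F.
The two rarest classes, k R F and K r f, are the double crossovers. Comparing them with the parentals, only the f allele has switched, so f is the middle locus and the order is r – f – k.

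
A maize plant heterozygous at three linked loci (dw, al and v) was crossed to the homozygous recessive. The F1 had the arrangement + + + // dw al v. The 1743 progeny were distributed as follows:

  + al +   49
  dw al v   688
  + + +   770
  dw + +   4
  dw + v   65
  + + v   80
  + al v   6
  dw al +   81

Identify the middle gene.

The two rarest classes, dw + + and + al v, are the double crossovers. Comparing them with the parentals, only the dw allele has switched, so dw is the middle locus and the order is al – dw – v.

dw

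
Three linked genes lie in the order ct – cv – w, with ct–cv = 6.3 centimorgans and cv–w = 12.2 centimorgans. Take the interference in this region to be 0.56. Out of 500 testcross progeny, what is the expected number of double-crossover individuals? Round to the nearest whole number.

2

Map distances give recombination frequencies of 0.063 and 0.122 for the two intervals.
With interference 0.56 (so coincidence = 0.44), expected double-crossover frequency = 0.063 × 0.122 × 0.44 = 0.00338.
Expected number = 0.00338 × 500 = 1.69 ≈ 2.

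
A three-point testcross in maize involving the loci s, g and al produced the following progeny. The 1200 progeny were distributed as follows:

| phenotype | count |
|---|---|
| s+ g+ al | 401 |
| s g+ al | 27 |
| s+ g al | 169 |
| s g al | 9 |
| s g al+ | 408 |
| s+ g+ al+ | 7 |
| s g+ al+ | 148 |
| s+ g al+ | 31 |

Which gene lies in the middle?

al

The two most frequent reciprocal classes, s g al+ and s+ g+ al, are the parental types, so the F1 was s g al+ / s+ g+ al.
The two rarest classes, s g al and s+ g+ al+, are the double crossovers. Comparing them with the parentals, only the al allele has switched, so al is the middle locus and the order is g – al – s.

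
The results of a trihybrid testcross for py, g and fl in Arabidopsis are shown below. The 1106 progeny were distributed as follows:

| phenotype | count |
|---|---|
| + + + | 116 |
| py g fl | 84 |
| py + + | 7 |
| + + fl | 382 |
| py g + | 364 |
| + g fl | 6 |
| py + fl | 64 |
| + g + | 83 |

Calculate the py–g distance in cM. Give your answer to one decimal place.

The two most frequent reciprocal classes, + + fl and py g +, are the parental types, so the F1 was + + fl / py g +.
The two rarest classes, + g fl and py + +, are the double crossovers. Comparing them with the parentals, only the g allele has switched, so g is the middle locus and the order is fl – g – py.
Crossovers in the g–py interval produce the single-crossover classes py + fl and + g + (64 + 83 = 147) plus the double crossovers (13).
RF(g–py) = (147 + 13) / 1106 = 160/1106 = 0.1447 → 14.5 cM.

14.5 cM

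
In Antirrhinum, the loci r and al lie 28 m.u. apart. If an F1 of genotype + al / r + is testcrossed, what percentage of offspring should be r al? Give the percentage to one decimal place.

A map distance of 28 m.u. corresponds to a recombination frequency of 0.280.
The F1 is + al / r +, so r al is a recombinant gamete class with expected frequency r/2 = 0.280/2 = 0.1400.
That is 0.1400 = 14.0% of the progeny.

14.0%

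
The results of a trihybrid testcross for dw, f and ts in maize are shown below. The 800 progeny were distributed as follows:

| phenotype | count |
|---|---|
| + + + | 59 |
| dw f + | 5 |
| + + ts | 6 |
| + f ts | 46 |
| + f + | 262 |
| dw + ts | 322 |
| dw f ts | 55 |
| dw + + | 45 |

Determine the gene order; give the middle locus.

dw

The two most frequent reciprocal classes, + f + and dw + ts, are the parental types, so the F1 was + f + / dw + ts.
The two rarest classes, dw f + and + + ts, are the double crossovers. Comparing them with the parentals, only the dw allele has switched, so dw is the middle locus and the order is f – dw – ts.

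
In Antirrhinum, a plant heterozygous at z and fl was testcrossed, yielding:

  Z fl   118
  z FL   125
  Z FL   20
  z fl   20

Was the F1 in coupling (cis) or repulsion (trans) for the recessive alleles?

The two most frequent classes are Z fl (118) and z FL (125); these are the parental (non-recombinant) types.
So the F1 carried Z fl on one chromosome and z FL on the other — the recessive alleles are on opposite chromosomes (trans / repulsion).

trans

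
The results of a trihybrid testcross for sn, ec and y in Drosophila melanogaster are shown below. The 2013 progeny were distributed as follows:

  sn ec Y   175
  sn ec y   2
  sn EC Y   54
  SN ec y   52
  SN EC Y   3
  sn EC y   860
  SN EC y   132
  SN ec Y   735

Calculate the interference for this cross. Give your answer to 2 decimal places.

The two most frequent reciprocal classes, SN ec Y and sn EC y, are the parental types, so the F1 was SN ec Y / sn EC y.
The two rarest classes, SN EC Y and sn ec y, are the double crossovers. Comparing them with the parentals, only the ec allele has switched, so ec is the middle locus and the order is y – ec – sn.
y–ec: (106 + 5)/2013 = 0.0551; ec–sn: (307 + 5)/2013 = 0.1550.
Expected DCO frequency = 0.0551 × 0.1550 ≈ 0.00854; observed = 5/2013 ≈ 0.00248.
Coefficient of coincidence = 0.00248/0.00854 ≈ 0.29; interference = 1 − 0.29 = 0.71.

0.71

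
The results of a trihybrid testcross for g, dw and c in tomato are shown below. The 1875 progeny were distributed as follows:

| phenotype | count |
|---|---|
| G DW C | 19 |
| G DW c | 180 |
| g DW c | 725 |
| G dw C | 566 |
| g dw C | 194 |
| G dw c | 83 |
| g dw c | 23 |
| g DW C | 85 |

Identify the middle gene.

dw

The two most frequent reciprocal classes, g DW c and G dw C, are the parental types, so the F1 was g DW c / G dw C.
The two rarest classes, g dw c and G DW C, are the double crossovers. Comparing them with the parentals, only the dw allele has switched, so dw is the middle locus and the order is g – dw – c.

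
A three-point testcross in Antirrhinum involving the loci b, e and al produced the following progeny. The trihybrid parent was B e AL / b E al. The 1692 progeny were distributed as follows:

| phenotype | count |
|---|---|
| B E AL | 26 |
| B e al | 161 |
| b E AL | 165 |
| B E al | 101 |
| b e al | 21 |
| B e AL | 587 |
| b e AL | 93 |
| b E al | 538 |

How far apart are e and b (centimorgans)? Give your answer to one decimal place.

14.2 centimorgans

The two rarest classes, B E AL and b e al, are the double crossovers. Comparing them with the parentals, only the e allele has switched, so e is the middle locus and the order is al – e – b.
Crossovers in the e–b interval produce the single-crossover classes b e AL and B E al (93 + 101 = 194) plus the double crossovers (47).
RF(e–b) = (194 + 47) / 1692 = 241/1692 = 0.1424 → 14.2 centimorgans.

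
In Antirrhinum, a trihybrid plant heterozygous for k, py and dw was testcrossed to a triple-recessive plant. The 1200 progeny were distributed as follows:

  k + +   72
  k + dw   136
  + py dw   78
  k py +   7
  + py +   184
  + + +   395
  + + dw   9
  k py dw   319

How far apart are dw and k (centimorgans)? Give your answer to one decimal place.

The two most frequent reciprocal classes, + + + and k py dw, are the parental types, so the F1 was + + + / k py dw.
The two rarest classes, + + dw and k py +, are the double crossovers. Comparing them with the parentals, only the dw allele has switched, so dw is the middle locus and the order is k – dw – py.
Crossovers in the k–dw interval produce the single-crossover classes k + + and + py dw (72 + 78 = 150) plus the double crossovers (16).
RF(k–dw) = (150 + 16) / 1200 = 166/1200 = 0.1383 → 13.8 centimorgans.

13.8 centimorgans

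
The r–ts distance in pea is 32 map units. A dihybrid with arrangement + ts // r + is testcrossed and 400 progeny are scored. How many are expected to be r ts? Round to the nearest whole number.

A map distance of 32 map units corresponds to a recombination frequency of 0.320.
The F1 is + ts / r +, so r ts is a recombinant gamete class with expected frequency r/2 = 0.320/2 = 0.1600.
Expected number = 0.1600 × 400 = 64.00 ≈ 64.

64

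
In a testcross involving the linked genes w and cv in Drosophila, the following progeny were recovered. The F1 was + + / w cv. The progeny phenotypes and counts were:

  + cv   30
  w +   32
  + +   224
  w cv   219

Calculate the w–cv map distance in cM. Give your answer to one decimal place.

The recombinant classes are + cv and w +: 30 + 32 = 62.
Recombination frequency = 62/505 = 0.1228 ≈ 12.3%, i.e. 12.3 cM.

12.3 cM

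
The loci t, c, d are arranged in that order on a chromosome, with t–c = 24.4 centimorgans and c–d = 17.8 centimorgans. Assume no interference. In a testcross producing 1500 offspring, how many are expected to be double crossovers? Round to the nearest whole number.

Map distances give recombination frequencies of 0.244 and 0.178 for the two intervals.
With no interference, expected double-crossover frequency = 0.244 × 0.178 = 0.04343.
Expected number = 0.04343 × 1500 = 65.15 ≈ 65.

65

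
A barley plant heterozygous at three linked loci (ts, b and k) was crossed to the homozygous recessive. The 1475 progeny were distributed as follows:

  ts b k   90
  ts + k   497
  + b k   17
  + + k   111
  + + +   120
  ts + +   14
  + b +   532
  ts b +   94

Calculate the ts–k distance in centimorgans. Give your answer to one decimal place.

The two most frequent reciprocal classes, ts + k and + b +, are the parental types, so the F1 was ts + k / + b +.
The two rarest classes, ts + + and + b k, are the double crossovers. Comparing them with the parentals, only the k allele has switched, so k is the middle locus and the order is b – k – ts.
Crossovers in the k–ts interval produce the single-crossover classes + + k and ts b + (111 + 94 = 205) plus the double crossovers (31).
RF(k–ts) = (205 + 31) / 1475 = 236/1475 = 0.1600 → 16.0 centimorgans.

16.0 centimorgans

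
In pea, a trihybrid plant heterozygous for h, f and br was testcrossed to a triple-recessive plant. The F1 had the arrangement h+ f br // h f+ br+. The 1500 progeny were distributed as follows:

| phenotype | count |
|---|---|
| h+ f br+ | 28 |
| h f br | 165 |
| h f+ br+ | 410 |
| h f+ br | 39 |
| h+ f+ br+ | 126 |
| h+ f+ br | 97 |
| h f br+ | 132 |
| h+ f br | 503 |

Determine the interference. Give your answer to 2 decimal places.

The two rarest classes, h+ f br+ and h f+ br, are the double crossovers. Comparing them with the parentals, only the br allele has switched, so br is the middle locus and the order is h – br – f.
h–br: (291 + 67)/1500 = 0.2387; br–f: (229 + 67)/1500 = 0.1973.
Expected DCO frequency = 0.2387 × 0.1973 ≈ 0.04710; observed = 67/1500 ≈ 0.04467.
Coefficient of coincidence = 0.04467/0.04710 ≈ 0.95; interference = 1 − 0.95 = 0.05.

0.05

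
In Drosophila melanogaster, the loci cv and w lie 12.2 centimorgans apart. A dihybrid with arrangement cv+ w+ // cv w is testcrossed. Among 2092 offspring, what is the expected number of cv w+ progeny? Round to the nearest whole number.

128

A map distance of 12.2 centimorgans corresponds to a recombination frequency of 0.122.
The F1 is cv+ w+ / cv w, so cv w+ is a recombinant gamete class with expected frequency r/2 = 0.122/2 = 0.0610.
Expected number = 0.0610 × 2092 = 127.61 ≈ 128.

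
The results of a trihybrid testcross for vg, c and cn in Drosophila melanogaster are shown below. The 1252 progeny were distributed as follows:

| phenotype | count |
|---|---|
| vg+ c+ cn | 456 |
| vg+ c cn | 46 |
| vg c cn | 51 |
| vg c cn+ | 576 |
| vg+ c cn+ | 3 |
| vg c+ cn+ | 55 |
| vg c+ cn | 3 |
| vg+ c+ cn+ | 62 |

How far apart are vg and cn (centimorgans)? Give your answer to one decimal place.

9.5 centimorgans

The two most frequent reciprocal classes, vg c cn+ and vg+ c+ cn, are the parental types, so the F1 was vg c cn+ / vg+ c+ cn.
The two rarest classes, vg+ c cn+ and vg c+ cn, are the double crossovers. Comparing them with the parentals, only the vg allele has switched, so vg is the middle locus and the order is c – vg – cn.
Crossovers in the vg–cn interval produce the single-crossover classes vg c cn and vg+ c+ cn+ (51 + 62 = 113) plus the double crossovers (6).
RF(vg–cn) = (113 + 6) / 1252 = 119/1252 = 0.0950 → 9.5 centimorgans.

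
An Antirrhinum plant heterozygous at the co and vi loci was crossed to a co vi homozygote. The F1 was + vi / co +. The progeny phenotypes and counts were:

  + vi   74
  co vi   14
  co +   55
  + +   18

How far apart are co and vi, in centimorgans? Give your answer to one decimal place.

19.9 centimorgans

The recombinant classes are + + and co vi: 18 + 14 = 32.
Recombination frequency = 32/161 = 0.1988 ≈ 19.9%, i.e. 19.9 centimorgans.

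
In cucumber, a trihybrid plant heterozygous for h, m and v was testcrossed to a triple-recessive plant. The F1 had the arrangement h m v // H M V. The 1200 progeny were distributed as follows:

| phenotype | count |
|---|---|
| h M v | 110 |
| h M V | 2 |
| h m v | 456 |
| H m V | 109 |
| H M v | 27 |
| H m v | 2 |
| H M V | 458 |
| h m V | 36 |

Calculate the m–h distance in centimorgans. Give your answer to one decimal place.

The two rarest classes, H m v and h M V, are the double crossovers. Comparing them with the parentals, only the h allele has switched, so h is the middle locus and the order is v – h – m.
Crossovers in the h–m interval produce the single-crossover classes h M v and H m V (110 + 109 = 219) plus the double crossovers (4).
RF(h–m) = (219 + 4) / 1200 = 223/1200 = 0.1858 → 18.6 centimorgans.

18.6 centimorgans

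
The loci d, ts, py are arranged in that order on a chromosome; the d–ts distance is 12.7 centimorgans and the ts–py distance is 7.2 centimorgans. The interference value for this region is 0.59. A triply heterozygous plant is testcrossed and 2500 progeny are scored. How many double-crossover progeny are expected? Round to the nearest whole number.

Map distances give recombination frequencies of 0.127 and 0.072 for the two intervals.
With interference 0.59 (so coincidence = 0.41), expected double-crossover frequency = 0.127 × 0.072 × 0.41 = 0.00375.
Expected number = 0.00375 × 2500 = 9.37 ≈ 9.

9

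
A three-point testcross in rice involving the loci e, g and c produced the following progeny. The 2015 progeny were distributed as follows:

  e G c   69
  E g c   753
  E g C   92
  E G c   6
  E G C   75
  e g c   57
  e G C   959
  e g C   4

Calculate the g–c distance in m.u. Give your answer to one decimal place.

8.5 m.u.

The two most frequent reciprocal classes, e G C and E g c, are the parental types, so the F1 was e G C / E g c.
The two rarest classes, e g C and E G c, are the double crossovers. Comparing them with the parentals, only the g allele has switched, so g is the middle locus and the order is e – g – c.
Crossovers in the g–c interval produce the single-crossover classes e G c and E g C (69 + 92 = 161) plus the double crossovers (10).
RF(g–c) = (161 + 10) / 2015 = 171/2015 = 0.0849 → 8.5 m.u.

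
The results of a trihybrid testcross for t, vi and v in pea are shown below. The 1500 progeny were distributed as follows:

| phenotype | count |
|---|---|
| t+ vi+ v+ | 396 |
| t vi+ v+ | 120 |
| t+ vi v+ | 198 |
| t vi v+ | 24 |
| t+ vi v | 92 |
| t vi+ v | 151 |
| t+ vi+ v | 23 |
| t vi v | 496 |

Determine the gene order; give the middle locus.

The two most frequent reciprocal classes, t vi v and t+ vi+ v+, are the parental types, so the F1 was t vi v / t+ vi+ v+.
The two rarest classes, t vi v+ and t+ vi+ v, are the double crossovers. Comparing them with the parentals, only the v allele has switched, so v is the middle locus and the order is t – v – vi.

v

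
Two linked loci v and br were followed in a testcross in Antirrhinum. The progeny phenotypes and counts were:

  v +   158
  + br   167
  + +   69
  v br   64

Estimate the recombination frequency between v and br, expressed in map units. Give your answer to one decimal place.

The two most frequent classes, + br (167) and v + (158), are the parental types, so the F1 was + br / v +.
The recombinant classes are + + and v br: 69 + 64 = 133.
Recombination frequency = 133/458 = 0.2904 ≈ 29.0%, i.e. 29.0 map units.

29.0 map units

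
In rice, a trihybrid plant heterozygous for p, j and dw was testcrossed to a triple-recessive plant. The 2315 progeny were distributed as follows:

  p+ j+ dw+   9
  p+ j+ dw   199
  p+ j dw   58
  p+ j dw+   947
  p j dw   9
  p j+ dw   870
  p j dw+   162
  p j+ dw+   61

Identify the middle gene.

j

The two most frequent reciprocal classes, p+ j dw+ and p j+ dw, are the parental types, so the F1 was p+ j dw+ / p j+ dw.
The two rarest classes, p+ j+ dw+ and p j dw, are the double crossovers. Comparing them with the parentals, only the j allele has switched, so j is the middle locus and the order is p – j – dw.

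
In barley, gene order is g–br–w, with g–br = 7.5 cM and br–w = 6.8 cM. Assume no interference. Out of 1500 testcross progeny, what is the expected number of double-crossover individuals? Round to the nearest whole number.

Map distances give recombination frequencies of 0.075 and 0.068 for the two intervals.
With no interference, expected double-crossover frequency = 0.075 × 0.068 = 0.00510.
Expected number = 0.00510 × 1500 = 7.65 ≈ 8.

8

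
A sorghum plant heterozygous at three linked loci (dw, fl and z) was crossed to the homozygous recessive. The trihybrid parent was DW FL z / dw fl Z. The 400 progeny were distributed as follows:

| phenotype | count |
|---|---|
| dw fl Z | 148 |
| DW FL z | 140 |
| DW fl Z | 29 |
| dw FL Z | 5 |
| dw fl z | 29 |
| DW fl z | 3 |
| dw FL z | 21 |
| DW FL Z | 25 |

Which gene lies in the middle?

The two rarest classes, DW fl z and dw FL Z, are the double crossovers. Comparing them with the parentals, only the fl allele has switched, so fl is the middle locus and the order is z – fl – dw.

fl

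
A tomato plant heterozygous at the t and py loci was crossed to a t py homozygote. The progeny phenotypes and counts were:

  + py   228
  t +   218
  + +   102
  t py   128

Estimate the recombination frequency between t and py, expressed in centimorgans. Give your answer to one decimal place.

The two most frequent classes, + py (228) and t + (218), are the parental types, so the F1 was + py / t +.
The recombinant classes are + + and t py: 102 + 128 = 230.
Recombination frequency = 230/676 = 0.3402 ≈ 34.0%, i.e. 34.0 centimorgans.

34.0 centimorgans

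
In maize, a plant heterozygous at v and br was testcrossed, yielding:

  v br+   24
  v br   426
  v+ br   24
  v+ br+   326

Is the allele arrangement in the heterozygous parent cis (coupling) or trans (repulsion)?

The two most frequent classes are v+ br+ (326) and v br (426); these are the parental (non-recombinant) types.
So the F1 carried v+ br+ on one chromosome and v br on the other — the recessive alleles are on the same chromosome (cis / coupling).

cis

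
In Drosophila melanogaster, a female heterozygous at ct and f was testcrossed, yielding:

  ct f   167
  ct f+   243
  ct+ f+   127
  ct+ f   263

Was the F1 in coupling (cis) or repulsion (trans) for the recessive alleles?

trans

The two most frequent classes are ct+ f (263) and ct f+ (243); these are the parental (non-recombinant) types.
So the F1 carried ct+ f on one chromosome and ct f+ on the other — the recessive alleles are on opposite chromosomes (trans / repulsion).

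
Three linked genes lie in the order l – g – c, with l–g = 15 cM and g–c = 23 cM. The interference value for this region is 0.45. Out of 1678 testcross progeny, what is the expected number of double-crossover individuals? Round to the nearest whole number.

32

Map distances give recombination frequencies of 0.150 and 0.230 for the two intervals.
With interference 0.45 (so coincidence = 0.55), expected double-crossover frequency = 0.150 × 0.230 × 0.55 = 0.01898.
Expected number = 0.01898 × 1678 = 31.84 ≈ 32.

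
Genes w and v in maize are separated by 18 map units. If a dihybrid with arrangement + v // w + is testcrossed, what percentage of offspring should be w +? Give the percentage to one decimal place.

A map distance of 18 map units corresponds to a recombination frequency of 0.180.
The F1 is + v / w +, so w + is a parental gamete class with expected frequency (1 − r)/2 = 0.820/2 = 0.4100.
That is 0.4100 = 41.0% of the progeny.

41.0%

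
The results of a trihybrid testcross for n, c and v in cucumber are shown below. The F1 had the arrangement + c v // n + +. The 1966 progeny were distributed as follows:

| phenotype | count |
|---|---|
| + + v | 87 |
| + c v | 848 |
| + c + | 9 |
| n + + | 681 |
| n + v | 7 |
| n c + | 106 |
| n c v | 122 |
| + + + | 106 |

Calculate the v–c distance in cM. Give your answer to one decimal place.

10.6 cM

The two rarest classes, + c + and n + v, are the double crossovers. Comparing them with the parentals, only the v allele has switched, so v is the middle locus and the order is n – v – c.
Crossovers in the v–c interval produce the single-crossover classes + + v and n c + (87 + 106 = 193) plus the double crossovers (16).
RF(v–c) = (193 + 16) / 1966 = 209/1966 = 0.1063 → 10.6 cM.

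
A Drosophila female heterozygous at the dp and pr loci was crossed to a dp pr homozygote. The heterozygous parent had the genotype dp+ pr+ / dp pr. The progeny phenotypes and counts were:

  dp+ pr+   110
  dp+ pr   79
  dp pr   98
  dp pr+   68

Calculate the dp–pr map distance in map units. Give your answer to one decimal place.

41.4 map units

The recombinant classes are dp+ pr and dp pr+: 79 + 68 = 147.
Recombination frequency = 147/355 = 0.4141 ≈ 41.4%, i.e. 41.4 map units.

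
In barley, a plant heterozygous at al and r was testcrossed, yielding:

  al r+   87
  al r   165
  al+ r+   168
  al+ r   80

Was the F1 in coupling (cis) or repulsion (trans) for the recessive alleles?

cis

The two most frequent classes are al+ r+ (168) and al r (165); these are the parental (non-recombinant) types.
So the F1 carried al+ r+ on one chromosome and al r on the other — the recessive alleles are on the same chromosome (cis / coupling).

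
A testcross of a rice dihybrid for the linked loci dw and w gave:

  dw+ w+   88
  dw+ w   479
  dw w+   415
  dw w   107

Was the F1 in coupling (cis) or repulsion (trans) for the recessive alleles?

The two most frequent classes are dw+ w (479) and dw w+ (415); these are the parental (non-recombinant) types.
So the F1 carried dw+ w on one chromosome and dw w+ on the other — the recessive alleles are on opposite chromosomes (trans / repulsion).

trans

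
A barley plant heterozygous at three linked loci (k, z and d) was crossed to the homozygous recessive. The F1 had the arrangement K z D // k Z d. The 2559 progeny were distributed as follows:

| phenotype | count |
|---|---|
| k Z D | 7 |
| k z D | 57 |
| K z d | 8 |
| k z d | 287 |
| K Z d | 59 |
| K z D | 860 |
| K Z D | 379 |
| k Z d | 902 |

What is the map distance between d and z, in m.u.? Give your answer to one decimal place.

26.6 m.u.

The two rarest classes, K z d and k Z D, are the double crossovers. Comparing them with the parentals, only the d allele has switched, so d is the middle locus and the order is k – d – z.
Crossovers in the d–z interval produce the single-crossover classes K Z D and k z d (379 + 287 = 666) plus the double crossovers (15).
RF(d–z) = (666 + 15) / 2559 = 681/2559 = 0.2661 → 26.6 m.u.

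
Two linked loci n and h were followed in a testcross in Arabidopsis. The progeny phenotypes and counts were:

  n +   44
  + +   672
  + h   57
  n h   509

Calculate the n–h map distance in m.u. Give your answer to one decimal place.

7.9 m.u.

The two most frequent classes, + + (672) and n h (509), are the parental types, so the F1 was + + / n h.
The recombinant classes are + h and n +: 57 + 44 = 101.
Recombination frequency = 101/1282 = 0.0788 ≈ 7.9%, i.e. 7.9 m.u.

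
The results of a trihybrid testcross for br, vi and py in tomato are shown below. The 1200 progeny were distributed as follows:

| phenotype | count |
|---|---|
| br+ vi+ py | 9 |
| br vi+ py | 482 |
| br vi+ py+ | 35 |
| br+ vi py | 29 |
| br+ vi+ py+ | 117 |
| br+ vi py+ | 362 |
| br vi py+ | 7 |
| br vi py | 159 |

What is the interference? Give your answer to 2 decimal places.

0.18

The two most frequent reciprocal classes, br vi+ py and br+ vi py+, are the parental types, so the F1 was br vi+ py / br+ vi py+.
The two rarest classes, br+ vi+ py and br vi py+, are the double crossovers. Comparing them with the parentals, only the br allele has switched, so br is the middle locus and the order is vi – br – py.
vi–br: (276 + 16)/1200 = 0.2433; br–py: (64 + 16)/1200 = 0.0667.
Expected DCO frequency = 0.2433 × 0.0667 ≈ 0.01623; observed = 16/1200 ≈ 0.01333.
Coefficient of coincidence = 0.01333/0.01623 ≈ 0.82; interference = 1 − 0.82 = 0.18.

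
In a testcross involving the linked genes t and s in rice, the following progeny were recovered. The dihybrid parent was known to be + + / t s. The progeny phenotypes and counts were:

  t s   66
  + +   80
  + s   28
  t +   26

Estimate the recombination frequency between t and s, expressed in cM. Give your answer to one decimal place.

27.0 cM

The recombinant classes are + s and t +: 28 + 26 = 54.
Recombination frequency = 54/200 = 0.2700 ≈ 27.0%, i.e. 27.0 cM.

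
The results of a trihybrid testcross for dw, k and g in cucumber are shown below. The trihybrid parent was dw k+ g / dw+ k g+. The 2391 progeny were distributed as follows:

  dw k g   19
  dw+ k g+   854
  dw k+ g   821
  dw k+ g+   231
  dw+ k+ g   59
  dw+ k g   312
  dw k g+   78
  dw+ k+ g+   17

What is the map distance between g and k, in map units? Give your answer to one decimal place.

24.2 map units

The two rarest classes, dw k g and dw+ k+ g+, are the double crossovers. Comparing them with the parentals, only the k allele has switched, so k is the middle locus and the order is g – k – dw.
Crossovers in the g–k interval produce the single-crossover classes dw k+ g+ and dw+ k g (231 + 312 = 543) plus the double crossovers (36).
RF(g–k) = (543 + 36) / 2391 = 579/2391 = 0.2422 → 24.2 map units.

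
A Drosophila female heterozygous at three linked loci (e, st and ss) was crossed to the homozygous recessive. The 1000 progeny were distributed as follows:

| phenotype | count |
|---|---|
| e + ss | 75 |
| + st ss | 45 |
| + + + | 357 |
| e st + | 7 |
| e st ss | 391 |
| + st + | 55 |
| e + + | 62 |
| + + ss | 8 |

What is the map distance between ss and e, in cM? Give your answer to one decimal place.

The two most frequent reciprocal classes, e st ss and + + +, are the parental types, so the F1 was e st ss / + + +.
The two rarest classes, e st + and + + ss, are the double crossovers. Comparing them with the parentals, only the ss allele has switched, so ss is the middle locus and the order is st – ss – e.
Crossovers in the ss–e interval produce the single-crossover classes + st ss and e + + (45 + 62 = 107) plus the double crossovers (15).
RF(ss–e) = (107 + 15) / 1000 = 122/1000 = 0.1220 → 12.2 cM.

12.2 cM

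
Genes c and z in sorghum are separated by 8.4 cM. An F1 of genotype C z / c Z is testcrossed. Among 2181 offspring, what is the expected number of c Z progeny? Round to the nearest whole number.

A map distance of 8.4 cM corresponds to a recombination frequency of 0.084.
The F1 is C z / c Z, so c Z is a parental gamete class with expected frequency (1 − r)/2 = 0.916/2 = 0.4580.
Expected number = 0.4580 × 2181 = 998.90 ≈ 999.

999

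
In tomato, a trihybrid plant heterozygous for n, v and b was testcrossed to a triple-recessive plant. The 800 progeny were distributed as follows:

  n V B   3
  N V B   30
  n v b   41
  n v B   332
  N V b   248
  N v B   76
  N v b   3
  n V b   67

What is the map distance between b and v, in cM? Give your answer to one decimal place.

9.6 cM

The two most frequent reciprocal classes, n v B and N V b, are the parental types, so the F1 was n v B / N V b.
The two rarest classes, n V B and N v b, are the double crossovers. Comparing them with the parentals, only the v allele has switched, so v is the middle locus and the order is b – v – n.
Crossovers in the b–v interval produce the single-crossover classes n v b and N V B (41 + 30 = 71) plus the double crossovers (6).
RF(b–v) = (71 + 6) / 800 = 77/800 = 0.0963 → 9.6 cM.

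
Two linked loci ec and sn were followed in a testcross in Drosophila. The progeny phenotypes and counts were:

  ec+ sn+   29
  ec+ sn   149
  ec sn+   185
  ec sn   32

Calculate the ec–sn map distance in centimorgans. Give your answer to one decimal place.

The two most frequent classes, ec+ sn (149) and ec sn+ (185), are the parental types, so the F1 was ec+ sn / ec sn+.
The recombinant classes are ec+ sn+ and ec sn: 29 + 32 = 61.
Recombination frequency = 61/395 = 0.1544 ≈ 15.4%, i.e. 15.4 centimorgans.

15.4 centimorgans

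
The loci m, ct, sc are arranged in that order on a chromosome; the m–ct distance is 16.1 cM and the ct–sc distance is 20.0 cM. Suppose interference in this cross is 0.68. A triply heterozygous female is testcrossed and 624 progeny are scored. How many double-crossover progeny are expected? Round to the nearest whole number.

Map distances give recombination frequencies of 0.161 and 0.200 for the two intervals.
With interference 0.68 (so coincidence = 0.32), expected double-crossover frequency = 0.161 × 0.200 × 0.32 = 0.01030.
Expected number = 0.01030 × 624 = 6.43 ≈ 6.

6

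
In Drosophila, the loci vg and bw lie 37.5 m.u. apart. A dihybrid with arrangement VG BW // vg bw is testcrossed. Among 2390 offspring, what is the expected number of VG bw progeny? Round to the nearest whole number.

448

A map distance of 37.5 m.u. corresponds to a recombination frequency of 0.375.
The F1 is VG BW / vg bw, so VG bw is a recombinant gamete class with expected frequency r/2 = 0.375/2 = 0.1875.
Expected number = 0.1875 × 2390 = 448.12 ≈ 448.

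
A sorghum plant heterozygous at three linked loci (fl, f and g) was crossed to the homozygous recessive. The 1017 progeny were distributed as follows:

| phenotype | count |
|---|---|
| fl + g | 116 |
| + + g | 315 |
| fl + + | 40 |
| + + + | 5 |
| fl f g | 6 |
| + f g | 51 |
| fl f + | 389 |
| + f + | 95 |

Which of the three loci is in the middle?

g

The two most frequent reciprocal classes, + + g and fl f +, are the parental types, so the F1 was + + g / fl f +.
The two rarest classes, + + + and fl f g, are the double crossovers. Comparing them with the parentals, only the g allele has switched, so g is the middle locus and the order is fl – g – f.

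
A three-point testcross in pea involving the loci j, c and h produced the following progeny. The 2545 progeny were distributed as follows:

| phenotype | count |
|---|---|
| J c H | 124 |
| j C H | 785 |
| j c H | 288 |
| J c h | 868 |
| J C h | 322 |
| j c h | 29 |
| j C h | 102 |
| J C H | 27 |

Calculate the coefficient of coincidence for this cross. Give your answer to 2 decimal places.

0.76

The two most frequent reciprocal classes, j C H and J c h, are the parental types, so the F1 was j C H / J c h.
The two rarest classes, J C H and j c h, are the double crossovers. Comparing them with the parentals, only the j allele has switched, so j is the middle locus and the order is h – j – c.
h–j: (226 + 56)/2545 = 0.1108; j–c: (610 + 56)/2545 = 0.2617.
Expected DCO frequency = 0.1108 × 0.2617 ≈ 0.02900; observed = 56/2545 ≈ 0.02200.
Coefficient of coincidence = 0.02200/0.02900 ≈ 0.76.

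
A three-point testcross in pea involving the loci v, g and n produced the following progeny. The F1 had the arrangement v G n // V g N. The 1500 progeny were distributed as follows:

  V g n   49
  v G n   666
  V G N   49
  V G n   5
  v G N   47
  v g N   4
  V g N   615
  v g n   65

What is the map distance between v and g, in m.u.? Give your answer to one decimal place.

The two rarest classes, V G n and v g N, are the double crossovers. Comparing them with the parentals, only the v allele has switched, so v is the middle locus and the order is n – v – g.
Crossovers in the v–g interval produce the single-crossover classes v g n and V G N (65 + 49 = 114) plus the double crossovers (9).
RF(v–g) = (114 + 9) / 1500 = 123/1500 = 0.0820 → 8.2 m.u.

8.2 m.u.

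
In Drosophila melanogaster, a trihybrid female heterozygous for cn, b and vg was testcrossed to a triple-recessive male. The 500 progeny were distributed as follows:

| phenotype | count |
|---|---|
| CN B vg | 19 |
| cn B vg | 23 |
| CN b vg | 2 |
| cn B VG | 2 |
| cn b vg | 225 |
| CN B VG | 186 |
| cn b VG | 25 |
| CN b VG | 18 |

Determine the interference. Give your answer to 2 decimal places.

The two most frequent reciprocal classes, CN B VG and cn b vg, are the parental types, so the F1 was CN B VG / cn b vg.
The two rarest classes, cn B VG and CN b vg, are the double crossovers. Comparing them with the parentals, only the cn allele has switched, so cn is the middle locus and the order is vg – cn – b.
vg–cn: (44 + 4)/500 = 0.0960; cn–b: (41 + 4)/500 = 0.0900.
Expected DCO frequency = 0.0960 × 0.0900 ≈ 0.00864; observed = 4/500 ≈ 0.00800.
Coefficient of coincidence = 0.00800/0.00864 ≈ 0.93; interference = 1 − 0.93 = 0.07.

0.07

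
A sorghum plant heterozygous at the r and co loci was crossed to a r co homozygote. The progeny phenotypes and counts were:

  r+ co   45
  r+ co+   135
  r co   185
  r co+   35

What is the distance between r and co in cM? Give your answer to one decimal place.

The two most frequent classes, r+ co+ (135) and r co (185), are the parental types, so the F1 was r+ co+ / r co.
The recombinant classes are r+ co and r co+: 45 + 35 = 80.
Recombination frequency = 80/400 = 0.2000 ≈ 20.0%, i.e. 20.0 cM.

20.0 cM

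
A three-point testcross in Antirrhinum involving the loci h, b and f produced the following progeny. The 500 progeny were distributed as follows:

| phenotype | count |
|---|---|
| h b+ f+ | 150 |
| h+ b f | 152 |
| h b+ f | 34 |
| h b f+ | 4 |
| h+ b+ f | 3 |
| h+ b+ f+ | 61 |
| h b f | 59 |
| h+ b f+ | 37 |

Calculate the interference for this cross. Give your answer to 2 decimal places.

The two most frequent reciprocal classes, h b+ f+ and h+ b f, are the parental types, so the F1 was h b+ f+ / h+ b f.
The two rarest classes, h b f+ and h+ b+ f, are the double crossovers. Comparing them with the parentals, only the b allele has switched, so b is the middle locus and the order is f – b – h.
f–b: (71 + 7)/500 = 0.1560; b–h: (120 + 7)/500 = 0.2540.
Expected DCO frequency = 0.1560 × 0.2540 ≈ 0.03962; observed = 7/500 ≈ 0.01400.
Coefficient of coincidence = 0.01400/0.03962 ≈ 0.35; interference = 1 − 0.35 = 0.65.

0.65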